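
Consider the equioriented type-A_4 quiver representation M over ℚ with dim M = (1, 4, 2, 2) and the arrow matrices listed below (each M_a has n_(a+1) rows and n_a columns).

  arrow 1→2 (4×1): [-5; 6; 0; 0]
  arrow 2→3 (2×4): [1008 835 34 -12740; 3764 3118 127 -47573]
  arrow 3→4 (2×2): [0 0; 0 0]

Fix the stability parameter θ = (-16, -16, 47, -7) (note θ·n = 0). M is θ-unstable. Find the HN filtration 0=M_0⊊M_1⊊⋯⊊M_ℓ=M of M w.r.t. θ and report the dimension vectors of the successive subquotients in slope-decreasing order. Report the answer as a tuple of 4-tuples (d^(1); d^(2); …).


Via rank(M_{q-1}∘⋯∘M_p): M ≅ I[1,3], I[2,2]^2, I[2,3], I[4,4]^2.
μ_θ-semistable layers: μ^(1)=47; μ^(2)=-7; μ^(3)=-16

((0, 0, 2, 0); (0, 0, 0, 2); (1, 4, 0, 0))


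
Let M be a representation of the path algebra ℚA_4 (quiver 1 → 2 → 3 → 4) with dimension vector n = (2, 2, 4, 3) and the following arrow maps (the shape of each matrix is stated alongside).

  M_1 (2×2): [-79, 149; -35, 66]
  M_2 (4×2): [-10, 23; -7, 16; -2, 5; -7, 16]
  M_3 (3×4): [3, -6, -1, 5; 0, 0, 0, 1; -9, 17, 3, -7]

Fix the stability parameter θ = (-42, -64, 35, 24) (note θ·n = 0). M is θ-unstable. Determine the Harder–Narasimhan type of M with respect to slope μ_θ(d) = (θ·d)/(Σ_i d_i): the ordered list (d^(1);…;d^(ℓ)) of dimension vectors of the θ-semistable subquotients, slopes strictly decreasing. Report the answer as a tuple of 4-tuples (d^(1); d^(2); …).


Interval decomposition of M: I[1,3], I[1,4], I[3,4]^2.
HN type (ℓ=3): μ^(1)=35; μ^(2)=59/2; μ^(3)=-53

((0, 0, 1, 0); (0, 0, 3, 3); (2, 2, 0, 0))


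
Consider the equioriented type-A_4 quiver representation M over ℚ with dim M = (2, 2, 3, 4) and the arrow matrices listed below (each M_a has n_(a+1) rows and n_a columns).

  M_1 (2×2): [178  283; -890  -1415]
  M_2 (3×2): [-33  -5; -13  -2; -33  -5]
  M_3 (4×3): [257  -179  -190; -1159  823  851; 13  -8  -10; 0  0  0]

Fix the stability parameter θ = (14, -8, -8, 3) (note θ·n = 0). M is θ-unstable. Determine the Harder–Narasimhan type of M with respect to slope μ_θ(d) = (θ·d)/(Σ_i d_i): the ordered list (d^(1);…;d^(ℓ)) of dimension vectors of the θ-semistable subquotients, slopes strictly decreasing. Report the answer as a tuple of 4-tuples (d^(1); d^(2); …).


Barcode: M ≅ I[1,1], I[1,4], I[2,4], I[3,4], I[4,4]. HN layers by μ_θ (4 steps, strictly decreasing):
  μ^(1)=14; μ^(2)=3; μ^(3)=-2/3; μ^(4)=-8

((1, 0, 0, 0); (0, 0, 0, 4); (1, 1, 1, 0); (0, 1, 2, 0))


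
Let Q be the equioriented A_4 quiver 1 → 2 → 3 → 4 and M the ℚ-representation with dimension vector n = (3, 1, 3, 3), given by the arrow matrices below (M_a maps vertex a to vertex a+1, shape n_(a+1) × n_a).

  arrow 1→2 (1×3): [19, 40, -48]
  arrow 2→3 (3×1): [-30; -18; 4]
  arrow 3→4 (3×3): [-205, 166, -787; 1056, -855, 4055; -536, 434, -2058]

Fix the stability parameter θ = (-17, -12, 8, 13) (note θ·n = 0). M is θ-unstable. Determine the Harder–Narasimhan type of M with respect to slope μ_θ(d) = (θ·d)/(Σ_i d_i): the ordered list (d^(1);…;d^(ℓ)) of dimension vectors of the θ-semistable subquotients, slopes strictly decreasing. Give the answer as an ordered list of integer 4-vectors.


Via rank(M_{q-1}∘⋯∘M_p): M ≅ I[1,1]^2, I[1,4], I[3,3], I[3,4], I[4,4].
μ_θ-semistable layers: μ^(1)=13; μ^(2)=8; μ^(3)=-12; μ^(4)=-17

((0, 0, 0, 3); (0, 0, 3, 0); (0, 1, 0, 0); (3, 0, 0, 0))


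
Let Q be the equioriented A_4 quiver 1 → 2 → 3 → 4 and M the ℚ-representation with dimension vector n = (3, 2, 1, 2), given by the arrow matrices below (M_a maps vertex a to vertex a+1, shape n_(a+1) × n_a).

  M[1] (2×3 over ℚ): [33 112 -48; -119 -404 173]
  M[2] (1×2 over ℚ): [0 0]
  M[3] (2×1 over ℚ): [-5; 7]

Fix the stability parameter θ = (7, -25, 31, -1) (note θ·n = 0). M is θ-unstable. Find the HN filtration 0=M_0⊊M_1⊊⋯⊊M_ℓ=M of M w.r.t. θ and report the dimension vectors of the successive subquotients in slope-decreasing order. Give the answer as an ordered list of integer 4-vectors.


Barcode: M ≅ I[1,1], I[1,2]^2, I[3,4], I[4,4]. HN layers by μ_θ (4 steps, strictly decreasing):
  μ^(1)=15; μ^(2)=7; μ^(3)=-1; μ^(4)=-9

((0, 0, 1, 1); (1, 0, 0, 0); (0, 0, 0, 1); (2, 2, 0, 0))


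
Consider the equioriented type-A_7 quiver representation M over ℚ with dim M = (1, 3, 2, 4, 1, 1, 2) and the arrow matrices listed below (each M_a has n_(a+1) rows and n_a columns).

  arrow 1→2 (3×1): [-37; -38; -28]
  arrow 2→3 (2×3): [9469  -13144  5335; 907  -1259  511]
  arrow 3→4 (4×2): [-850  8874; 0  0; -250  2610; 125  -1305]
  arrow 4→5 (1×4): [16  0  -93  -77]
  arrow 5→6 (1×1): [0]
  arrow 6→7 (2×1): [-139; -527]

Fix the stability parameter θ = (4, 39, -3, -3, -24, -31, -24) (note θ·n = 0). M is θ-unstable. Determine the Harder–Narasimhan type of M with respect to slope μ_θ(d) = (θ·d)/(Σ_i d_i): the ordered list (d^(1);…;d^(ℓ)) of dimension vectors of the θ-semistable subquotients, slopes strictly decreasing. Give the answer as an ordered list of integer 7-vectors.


Via rank(M_{q-1}∘⋯∘M_p): M ≅ I[1,3], I[2,2], I[2,5], I[4,4]^3, I[6,7], I[7,7].
μ_θ-semistable layers: μ^(1)=39; μ^(2)=18; μ^(3)=4; μ^(4)=9/4; μ^(5)=-3; μ^(6)=-24; μ^(7)=-31

((0, 1, 0, 0, 0, 0, 0); (0, 1, 1, 0, 0, 0, 0); (1, 0, 0, 0, 0, 0, 0); (0, 1, 1, 1, 1, 0, 0); (0, 0, 0, 3, 0, 0, 0); (0, 0, 0, 0, 0, 0, 2); (0, 0, 0, 0, 0, 1, 0))


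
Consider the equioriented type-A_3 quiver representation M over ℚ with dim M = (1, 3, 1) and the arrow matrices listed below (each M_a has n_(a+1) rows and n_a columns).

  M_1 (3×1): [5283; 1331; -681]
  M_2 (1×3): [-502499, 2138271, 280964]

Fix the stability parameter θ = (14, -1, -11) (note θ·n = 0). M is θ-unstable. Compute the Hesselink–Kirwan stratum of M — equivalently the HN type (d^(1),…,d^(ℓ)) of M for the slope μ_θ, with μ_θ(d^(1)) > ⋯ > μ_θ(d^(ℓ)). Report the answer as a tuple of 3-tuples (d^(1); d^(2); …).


Barcode: M ≅ I[1,2], I[2,2], I[2,3]. HN layers by μ_θ (3 steps, strictly decreasing):
  μ^(1)=13/2; μ^(2)=-1; μ^(3)=-6

((1, 1, 0); (0, 1, 0); (0, 1, 1))


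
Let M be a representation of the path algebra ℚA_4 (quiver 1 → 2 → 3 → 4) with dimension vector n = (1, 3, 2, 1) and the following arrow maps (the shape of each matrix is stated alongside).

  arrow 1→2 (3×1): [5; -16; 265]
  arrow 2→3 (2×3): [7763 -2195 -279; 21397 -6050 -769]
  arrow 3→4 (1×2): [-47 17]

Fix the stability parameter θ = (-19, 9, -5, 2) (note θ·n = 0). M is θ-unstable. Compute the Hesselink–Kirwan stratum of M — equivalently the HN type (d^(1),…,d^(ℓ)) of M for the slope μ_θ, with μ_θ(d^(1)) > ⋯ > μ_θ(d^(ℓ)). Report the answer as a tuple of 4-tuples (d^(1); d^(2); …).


Via rank(M_{q-1}∘⋯∘M_p): M ≅ I[1,2], I[2,3], I[2,4].
μ_θ-semistable layers: μ^(1)=9; μ^(2)=2; μ^(3)=-19

((0, 1, 0, 0); (0, 2, 2, 1); (1, 0, 0, 0))


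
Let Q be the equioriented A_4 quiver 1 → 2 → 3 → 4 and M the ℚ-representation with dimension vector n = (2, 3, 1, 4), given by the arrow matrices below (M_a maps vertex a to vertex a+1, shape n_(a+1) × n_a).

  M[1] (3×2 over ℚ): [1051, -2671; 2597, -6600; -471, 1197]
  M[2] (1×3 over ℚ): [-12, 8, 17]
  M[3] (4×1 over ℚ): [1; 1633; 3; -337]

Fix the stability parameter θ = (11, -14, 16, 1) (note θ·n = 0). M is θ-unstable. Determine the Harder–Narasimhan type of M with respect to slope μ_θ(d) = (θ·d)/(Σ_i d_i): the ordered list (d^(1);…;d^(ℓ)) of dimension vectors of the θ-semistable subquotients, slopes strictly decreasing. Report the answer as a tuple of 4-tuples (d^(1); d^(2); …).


Barcode: M ≅ I[1,2], I[1,4], I[2,2], I[4,4]^3. HN layers by μ_θ (4 steps, strictly decreasing):
  μ^(1)=17/2; μ^(2)=1; μ^(3)=-3/2; μ^(4)=-14

((0, 0, 1, 1); (0, 0, 0, 3); (2, 2, 0, 0); (0, 1, 0, 0))


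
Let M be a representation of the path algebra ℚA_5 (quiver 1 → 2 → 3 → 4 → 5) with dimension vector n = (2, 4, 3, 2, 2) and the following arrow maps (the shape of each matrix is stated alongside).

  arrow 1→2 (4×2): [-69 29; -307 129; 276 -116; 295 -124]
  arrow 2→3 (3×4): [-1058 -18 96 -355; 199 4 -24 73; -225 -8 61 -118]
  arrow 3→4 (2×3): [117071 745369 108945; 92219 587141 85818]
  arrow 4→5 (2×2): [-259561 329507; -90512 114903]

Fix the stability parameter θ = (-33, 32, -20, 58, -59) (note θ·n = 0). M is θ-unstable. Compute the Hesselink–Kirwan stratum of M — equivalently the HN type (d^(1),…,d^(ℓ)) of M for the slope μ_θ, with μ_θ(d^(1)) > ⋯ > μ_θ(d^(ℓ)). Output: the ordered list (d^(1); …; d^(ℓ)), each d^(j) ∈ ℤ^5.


Interval decomposition of M: I[1,5]^2, I[2,2], I[2,3].
HN type (ℓ=4): μ^(1)=32; μ^(2)=6; μ^(3)=11/4; μ^(4)=-33

((0, 1, 0, 0, 0); (0, 1, 1, 0, 0); (0, 2, 2, 2, 2); (2, 0, 0, 0, 0))


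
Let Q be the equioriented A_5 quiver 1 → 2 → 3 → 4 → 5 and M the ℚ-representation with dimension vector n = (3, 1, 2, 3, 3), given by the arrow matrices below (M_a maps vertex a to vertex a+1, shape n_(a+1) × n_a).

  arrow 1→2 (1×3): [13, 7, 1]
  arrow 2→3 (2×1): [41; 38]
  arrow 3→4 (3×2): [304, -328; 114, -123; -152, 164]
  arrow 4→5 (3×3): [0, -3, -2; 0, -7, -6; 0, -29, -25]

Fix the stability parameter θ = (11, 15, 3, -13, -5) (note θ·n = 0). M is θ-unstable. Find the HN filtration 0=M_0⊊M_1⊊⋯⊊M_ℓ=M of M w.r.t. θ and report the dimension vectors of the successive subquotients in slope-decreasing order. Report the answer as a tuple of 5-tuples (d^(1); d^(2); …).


Interval decomposition of M: I[1,1]^2, I[1,3], I[3,5], I[4,4], I[4,5], I[5,5].
HN type (ℓ=4): μ^(1)=11; μ^(2)=29/3; μ^(3)=-5; μ^(4)=-13

((2, 0, 0, 0, 0); (1, 1, 1, 0, 0); (0, 0, 1, 1, 3); (0, 0, 0, 2, 0))


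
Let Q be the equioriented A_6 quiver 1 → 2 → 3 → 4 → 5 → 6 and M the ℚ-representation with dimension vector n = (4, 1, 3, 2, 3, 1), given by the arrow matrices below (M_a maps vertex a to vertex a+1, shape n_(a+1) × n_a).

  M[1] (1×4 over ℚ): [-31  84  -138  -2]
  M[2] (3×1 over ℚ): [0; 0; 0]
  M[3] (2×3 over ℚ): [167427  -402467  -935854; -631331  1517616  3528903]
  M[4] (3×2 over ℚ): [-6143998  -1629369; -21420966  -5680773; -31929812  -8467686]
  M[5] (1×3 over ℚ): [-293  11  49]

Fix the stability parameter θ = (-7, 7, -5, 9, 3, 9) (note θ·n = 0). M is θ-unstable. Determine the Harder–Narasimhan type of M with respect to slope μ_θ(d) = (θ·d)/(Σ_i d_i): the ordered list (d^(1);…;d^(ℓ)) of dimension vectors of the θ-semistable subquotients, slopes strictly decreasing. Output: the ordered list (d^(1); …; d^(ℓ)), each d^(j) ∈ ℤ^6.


Barcode: M ≅ I[1,1]^3, I[1,2], I[3,3], I[3,4], I[3,5], I[5,5], I[5,6]. HN layers by μ_θ (6 steps, strictly decreasing):
  μ^(1)=9; μ^(2)=7; μ^(3)=6; μ^(4)=3; μ^(5)=-5; μ^(6)=-7

((0, 0, 0, 1, 0, 1); (0, 1, 0, 0, 0, 0); (0, 0, 0, 1, 1, 0); (0, 0, 0, 0, 2, 0); (0, 0, 3, 0, 0, 0); (4, 0, 0, 0, 0, 0))


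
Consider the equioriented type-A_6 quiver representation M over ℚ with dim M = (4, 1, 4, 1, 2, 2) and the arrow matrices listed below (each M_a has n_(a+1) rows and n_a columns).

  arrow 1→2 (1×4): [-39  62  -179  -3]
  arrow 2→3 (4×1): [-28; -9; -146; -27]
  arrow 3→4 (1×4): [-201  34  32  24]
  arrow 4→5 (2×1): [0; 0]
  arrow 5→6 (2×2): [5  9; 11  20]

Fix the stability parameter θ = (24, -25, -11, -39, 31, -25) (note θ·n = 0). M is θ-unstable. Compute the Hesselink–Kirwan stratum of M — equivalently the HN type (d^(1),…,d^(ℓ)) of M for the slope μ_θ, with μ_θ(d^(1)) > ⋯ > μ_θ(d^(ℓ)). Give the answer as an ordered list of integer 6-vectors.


Via rank(M_{q-1}∘⋯∘M_p): M ≅ I[1,1]^3, I[1,4], I[3,3]^3, I[5,6]^2.
μ_θ-semistable layers: μ^(1)=24; μ^(2)=3; μ^(3)=-11; μ^(4)=-51/4

((3, 0, 0, 0, 0, 0); (0, 0, 0, 0, 2, 2); (0, 0, 3, 0, 0, 0); (1, 1, 1, 1, 0, 0))


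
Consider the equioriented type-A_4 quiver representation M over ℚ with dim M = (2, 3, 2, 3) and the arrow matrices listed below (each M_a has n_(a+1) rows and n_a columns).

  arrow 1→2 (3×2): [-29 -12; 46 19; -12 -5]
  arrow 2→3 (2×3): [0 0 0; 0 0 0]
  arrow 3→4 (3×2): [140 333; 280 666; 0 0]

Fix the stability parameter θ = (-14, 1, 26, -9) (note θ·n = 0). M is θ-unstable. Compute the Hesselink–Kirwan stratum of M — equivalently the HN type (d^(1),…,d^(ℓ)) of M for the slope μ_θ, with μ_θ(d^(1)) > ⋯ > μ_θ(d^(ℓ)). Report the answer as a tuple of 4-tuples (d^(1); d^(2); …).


Via rank(M_{q-1}∘⋯∘M_p): M ≅ I[1,2]^2, I[2,2], I[3,3], I[3,4], I[4,4]^2.
μ_θ-semistable layers: μ^(1)=26; μ^(2)=17/2; μ^(3)=1; μ^(4)=-9; μ^(5)=-14

((0, 0, 1, 0); (0, 0, 1, 1); (0, 3, 0, 0); (0, 0, 0, 2); (2, 0, 0, 0))


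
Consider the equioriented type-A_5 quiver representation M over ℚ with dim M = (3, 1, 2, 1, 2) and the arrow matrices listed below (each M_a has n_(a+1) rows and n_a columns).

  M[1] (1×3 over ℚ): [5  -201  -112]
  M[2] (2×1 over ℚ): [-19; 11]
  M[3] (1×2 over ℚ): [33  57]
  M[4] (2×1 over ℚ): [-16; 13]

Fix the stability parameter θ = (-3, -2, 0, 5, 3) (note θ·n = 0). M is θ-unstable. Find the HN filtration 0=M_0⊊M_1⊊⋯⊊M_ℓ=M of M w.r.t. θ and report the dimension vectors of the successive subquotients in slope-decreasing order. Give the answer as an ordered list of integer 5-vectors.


Barcode: M ≅ I[1,1]^2, I[1,3], I[3,5], I[5,5]. HN layers by μ_θ (5 steps, strictly decreasing):
  μ^(1)=4; μ^(2)=3; μ^(3)=0; μ^(4)=-2; μ^(5)=-3

((0, 0, 0, 1, 1); (0, 0, 0, 0, 1); (0, 0, 2, 0, 0); (0, 1, 0, 0, 0); (3, 0, 0, 0, 0))


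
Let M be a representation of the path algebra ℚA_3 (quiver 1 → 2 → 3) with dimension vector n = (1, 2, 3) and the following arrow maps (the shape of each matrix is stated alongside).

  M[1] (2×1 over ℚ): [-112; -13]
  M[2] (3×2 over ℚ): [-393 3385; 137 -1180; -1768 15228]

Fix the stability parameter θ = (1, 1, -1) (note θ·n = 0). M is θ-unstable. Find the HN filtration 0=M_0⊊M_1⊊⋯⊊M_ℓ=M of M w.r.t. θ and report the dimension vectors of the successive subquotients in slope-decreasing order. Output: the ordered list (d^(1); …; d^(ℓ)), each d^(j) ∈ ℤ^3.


Barcode: M ≅ I[1,3], I[2,3], I[3,3]. HN layers by μ_θ (3 steps, strictly decreasing):
  μ^(1)=1/3; μ^(2)=0; μ^(3)=-1

((1, 1, 1); (0, 1, 1); (0, 0, 1))


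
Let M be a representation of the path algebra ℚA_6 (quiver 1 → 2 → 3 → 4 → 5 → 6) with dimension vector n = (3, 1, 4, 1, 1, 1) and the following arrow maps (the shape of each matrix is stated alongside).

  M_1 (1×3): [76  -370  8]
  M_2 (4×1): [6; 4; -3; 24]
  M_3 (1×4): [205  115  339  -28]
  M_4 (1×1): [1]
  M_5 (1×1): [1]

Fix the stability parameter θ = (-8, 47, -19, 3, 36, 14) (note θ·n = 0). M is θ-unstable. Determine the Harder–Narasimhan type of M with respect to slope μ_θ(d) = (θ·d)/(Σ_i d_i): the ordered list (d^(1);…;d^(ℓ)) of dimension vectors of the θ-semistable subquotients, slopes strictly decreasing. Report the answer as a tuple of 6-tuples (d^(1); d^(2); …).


Interval decomposition of M: I[1,1]^2, I[1,6], I[3,3]^3.
HN type (ℓ=4): μ^(1)=25; μ^(2)=31/3; μ^(3)=-8; μ^(4)=-19

((0, 0, 0, 0, 1, 1); (0, 1, 1, 1, 0, 0); (3, 0, 0, 0, 0, 0); (0, 0, 3, 0, 0, 0))


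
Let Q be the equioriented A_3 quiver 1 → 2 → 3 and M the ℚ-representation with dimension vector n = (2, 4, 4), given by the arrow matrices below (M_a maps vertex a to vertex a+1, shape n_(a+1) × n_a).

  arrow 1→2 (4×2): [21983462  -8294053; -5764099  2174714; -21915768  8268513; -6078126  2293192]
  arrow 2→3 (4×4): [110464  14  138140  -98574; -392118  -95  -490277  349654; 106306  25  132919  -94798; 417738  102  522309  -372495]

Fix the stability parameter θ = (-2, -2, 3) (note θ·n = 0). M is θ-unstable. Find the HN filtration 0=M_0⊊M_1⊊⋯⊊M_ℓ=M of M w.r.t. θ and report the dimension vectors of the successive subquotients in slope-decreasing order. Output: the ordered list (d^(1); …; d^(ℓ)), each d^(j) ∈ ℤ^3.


Barcode: M ≅ I[1,3]^2, I[2,2]^2, I[3,3]^2. HN layers by μ_θ (2 steps, strictly decreasing):
  μ^(1)=3; μ^(2)=-2

((0, 0, 4); (2, 4, 0))


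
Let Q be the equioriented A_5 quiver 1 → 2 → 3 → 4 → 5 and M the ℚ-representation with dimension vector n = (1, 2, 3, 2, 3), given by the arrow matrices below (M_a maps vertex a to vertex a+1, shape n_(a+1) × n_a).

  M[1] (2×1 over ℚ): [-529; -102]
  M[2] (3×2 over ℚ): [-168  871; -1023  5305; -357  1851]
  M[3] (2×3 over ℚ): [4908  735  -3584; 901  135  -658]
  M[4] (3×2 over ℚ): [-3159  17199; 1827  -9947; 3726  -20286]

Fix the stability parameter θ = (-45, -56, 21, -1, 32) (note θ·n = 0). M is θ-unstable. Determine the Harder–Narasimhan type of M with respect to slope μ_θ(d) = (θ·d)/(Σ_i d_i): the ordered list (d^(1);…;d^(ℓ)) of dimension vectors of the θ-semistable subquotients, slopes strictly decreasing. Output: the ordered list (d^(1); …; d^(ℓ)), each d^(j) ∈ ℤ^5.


Barcode: M ≅ I[1,5], I[2,4], I[3,3], I[5,5]^2. HN layers by μ_θ (5 steps, strictly decreasing):
  μ^(1)=32; μ^(2)=21; μ^(3)=10; μ^(4)=-101/2; μ^(5)=-56

((0, 0, 0, 0, 3); (0, 0, 1, 0, 0); (0, 0, 2, 2, 0); (1, 1, 0, 0, 0); (0, 1, 0, 0, 0))


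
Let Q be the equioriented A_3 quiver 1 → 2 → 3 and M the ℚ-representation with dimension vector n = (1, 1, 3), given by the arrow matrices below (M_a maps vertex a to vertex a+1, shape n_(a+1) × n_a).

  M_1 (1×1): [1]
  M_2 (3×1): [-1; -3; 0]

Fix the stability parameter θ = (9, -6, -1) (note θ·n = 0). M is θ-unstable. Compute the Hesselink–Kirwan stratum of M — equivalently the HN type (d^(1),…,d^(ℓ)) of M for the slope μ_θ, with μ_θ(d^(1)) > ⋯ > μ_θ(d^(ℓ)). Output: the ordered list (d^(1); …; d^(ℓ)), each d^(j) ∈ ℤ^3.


Barcode: M ≅ I[1,3], I[3,3]^2. HN layers by μ_θ (2 steps, strictly decreasing):
  μ^(1)=2/3; μ^(2)=-1

((1, 1, 1); (0, 0, 2))


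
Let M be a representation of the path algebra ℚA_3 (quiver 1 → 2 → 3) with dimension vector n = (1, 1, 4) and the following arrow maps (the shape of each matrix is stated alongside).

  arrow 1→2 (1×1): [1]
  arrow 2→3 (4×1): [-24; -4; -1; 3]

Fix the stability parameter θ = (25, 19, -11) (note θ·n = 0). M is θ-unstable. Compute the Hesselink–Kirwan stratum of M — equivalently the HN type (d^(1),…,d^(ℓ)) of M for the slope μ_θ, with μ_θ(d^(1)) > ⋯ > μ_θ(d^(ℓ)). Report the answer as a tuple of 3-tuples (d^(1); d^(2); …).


Via rank(M_{q-1}∘⋯∘M_p): M ≅ I[1,3], I[3,3]^3.
μ_θ-semistable layers: μ^(1)=11; μ^(2)=-11

((1, 1, 1); (0, 0, 3))


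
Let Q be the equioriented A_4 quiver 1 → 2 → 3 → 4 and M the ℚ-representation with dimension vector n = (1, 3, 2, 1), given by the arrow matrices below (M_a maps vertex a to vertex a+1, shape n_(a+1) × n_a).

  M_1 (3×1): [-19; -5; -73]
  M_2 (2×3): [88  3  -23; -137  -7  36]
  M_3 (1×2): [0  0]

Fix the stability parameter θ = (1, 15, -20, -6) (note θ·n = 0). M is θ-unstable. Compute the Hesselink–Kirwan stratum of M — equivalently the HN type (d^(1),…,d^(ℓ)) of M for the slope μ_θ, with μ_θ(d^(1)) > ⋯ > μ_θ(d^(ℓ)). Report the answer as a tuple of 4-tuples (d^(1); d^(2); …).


Barcode: M ≅ I[1,3], I[2,2], I[2,3], I[4,4]. HN layers by μ_θ (4 steps, strictly decreasing):
  μ^(1)=15; μ^(2)=-4/3; μ^(3)=-5/2; μ^(4)=-6

((0, 1, 0, 0); (1, 1, 1, 0); (0, 1, 1, 0); (0, 0, 0, 1))


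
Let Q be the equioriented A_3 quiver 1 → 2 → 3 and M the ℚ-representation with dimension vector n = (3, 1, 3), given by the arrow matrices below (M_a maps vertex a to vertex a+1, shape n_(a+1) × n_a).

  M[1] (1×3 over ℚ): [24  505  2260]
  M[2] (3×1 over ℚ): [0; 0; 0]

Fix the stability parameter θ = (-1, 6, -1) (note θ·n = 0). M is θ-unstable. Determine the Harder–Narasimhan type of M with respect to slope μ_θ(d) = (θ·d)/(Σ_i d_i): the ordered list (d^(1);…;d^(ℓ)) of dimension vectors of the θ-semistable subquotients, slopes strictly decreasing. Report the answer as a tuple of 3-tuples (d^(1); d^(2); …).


Barcode: M ≅ I[1,1]^2, I[1,2], I[3,3]^3. HN layers by μ_θ (2 steps, strictly decreasing):
  μ^(1)=6; μ^(2)=-1

((0, 1, 0); (3, 0, 3))


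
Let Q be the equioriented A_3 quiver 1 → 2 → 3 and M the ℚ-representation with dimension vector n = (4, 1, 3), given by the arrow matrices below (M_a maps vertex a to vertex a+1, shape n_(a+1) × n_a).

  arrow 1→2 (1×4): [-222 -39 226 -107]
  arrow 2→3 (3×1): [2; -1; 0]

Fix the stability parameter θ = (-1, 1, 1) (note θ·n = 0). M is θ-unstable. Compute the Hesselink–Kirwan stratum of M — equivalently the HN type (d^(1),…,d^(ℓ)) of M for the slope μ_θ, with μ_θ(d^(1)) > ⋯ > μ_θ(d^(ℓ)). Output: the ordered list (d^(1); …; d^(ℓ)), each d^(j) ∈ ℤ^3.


Barcode: M ≅ I[1,1]^3, I[1,3], I[3,3]^2. HN layers by μ_θ (2 steps, strictly decreasing):
  μ^(1)=1; μ^(2)=-1

((0, 1, 3); (4, 0, 0))


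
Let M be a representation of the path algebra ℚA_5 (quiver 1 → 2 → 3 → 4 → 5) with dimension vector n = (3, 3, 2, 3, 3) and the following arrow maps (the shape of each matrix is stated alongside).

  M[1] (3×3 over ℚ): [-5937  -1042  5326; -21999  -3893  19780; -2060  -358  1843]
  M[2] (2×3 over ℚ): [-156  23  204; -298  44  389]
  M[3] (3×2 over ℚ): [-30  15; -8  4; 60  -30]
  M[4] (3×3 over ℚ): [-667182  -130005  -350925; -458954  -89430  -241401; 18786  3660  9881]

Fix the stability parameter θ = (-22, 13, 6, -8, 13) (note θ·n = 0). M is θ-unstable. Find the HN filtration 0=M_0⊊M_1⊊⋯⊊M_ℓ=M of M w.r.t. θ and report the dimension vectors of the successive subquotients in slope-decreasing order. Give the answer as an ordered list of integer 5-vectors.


Via rank(M_{q-1}∘⋯∘M_p): M ≅ I[1,2], I[1,3], I[1,4], I[4,5]^2, I[5,5].
μ_θ-semistable layers: μ^(1)=13; μ^(2)=19/2; μ^(3)=11/3; μ^(4)=-8; μ^(5)=-22

((0, 1, 0, 0, 3); (0, 1, 1, 0, 0); (0, 1, 1, 1, 0); (0, 0, 0, 2, 0); (3, 0, 0, 0, 0))


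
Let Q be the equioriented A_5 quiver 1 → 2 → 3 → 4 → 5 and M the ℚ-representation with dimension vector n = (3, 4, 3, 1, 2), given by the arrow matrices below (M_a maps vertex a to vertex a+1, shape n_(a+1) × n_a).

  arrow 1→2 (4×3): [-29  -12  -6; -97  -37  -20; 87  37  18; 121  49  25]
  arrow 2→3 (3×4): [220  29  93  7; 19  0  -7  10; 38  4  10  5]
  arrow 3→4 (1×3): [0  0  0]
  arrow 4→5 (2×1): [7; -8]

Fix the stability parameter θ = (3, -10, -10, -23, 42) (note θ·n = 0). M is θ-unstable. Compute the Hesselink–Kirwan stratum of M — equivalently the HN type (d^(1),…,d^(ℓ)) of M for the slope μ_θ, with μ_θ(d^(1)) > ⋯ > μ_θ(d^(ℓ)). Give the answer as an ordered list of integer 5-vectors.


Barcode: M ≅ I[1,2], I[1,3]^2, I[2,3], I[4,5], I[5,5]. HN layers by μ_θ (5 steps, strictly decreasing):
  μ^(1)=42; μ^(2)=-7/2; μ^(3)=-17/3; μ^(4)=-10; μ^(5)=-23

((0, 0, 0, 0, 2); (1, 1, 0, 0, 0); (2, 2, 2, 0, 0); (0, 1, 1, 0, 0); (0, 0, 0, 1, 0))


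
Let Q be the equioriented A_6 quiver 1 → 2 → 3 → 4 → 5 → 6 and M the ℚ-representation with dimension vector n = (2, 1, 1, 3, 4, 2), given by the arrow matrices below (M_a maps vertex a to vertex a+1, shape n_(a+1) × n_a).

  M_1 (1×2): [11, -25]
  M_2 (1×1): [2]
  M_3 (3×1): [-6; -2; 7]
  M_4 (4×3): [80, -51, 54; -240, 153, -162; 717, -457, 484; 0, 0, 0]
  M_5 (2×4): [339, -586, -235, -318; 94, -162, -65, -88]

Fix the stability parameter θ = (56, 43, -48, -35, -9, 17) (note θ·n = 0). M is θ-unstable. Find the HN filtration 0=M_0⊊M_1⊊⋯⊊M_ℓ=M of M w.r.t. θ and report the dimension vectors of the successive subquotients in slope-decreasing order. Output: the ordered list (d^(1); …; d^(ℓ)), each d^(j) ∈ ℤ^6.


Barcode: M ≅ I[1,1], I[1,4], I[4,6]^2, I[5,5]^2. HN layers by μ_θ (5 steps, strictly decreasing):
  μ^(1)=56; μ^(2)=17; μ^(3)=4; μ^(4)=-9; μ^(5)=-35

((1, 0, 0, 0, 0, 0); (0, 0, 0, 0, 0, 2); (1, 1, 1, 1, 0, 0); (0, 0, 0, 0, 4, 0); (0, 0, 0, 2, 0, 0))


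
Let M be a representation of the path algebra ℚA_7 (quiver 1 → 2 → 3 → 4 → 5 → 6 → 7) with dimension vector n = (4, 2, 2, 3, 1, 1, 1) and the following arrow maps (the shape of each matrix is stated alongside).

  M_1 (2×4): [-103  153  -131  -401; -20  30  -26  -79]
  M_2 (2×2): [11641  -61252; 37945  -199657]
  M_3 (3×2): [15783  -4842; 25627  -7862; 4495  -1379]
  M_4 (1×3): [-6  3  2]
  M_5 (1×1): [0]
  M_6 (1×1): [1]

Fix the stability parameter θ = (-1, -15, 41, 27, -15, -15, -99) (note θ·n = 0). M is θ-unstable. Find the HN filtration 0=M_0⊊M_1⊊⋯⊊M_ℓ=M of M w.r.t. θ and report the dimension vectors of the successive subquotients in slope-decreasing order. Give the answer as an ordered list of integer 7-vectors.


Barcode: M ≅ I[1,1]^2, I[1,4], I[1,5], I[4,4], I[6,7]. HN layers by μ_θ (6 steps, strictly decreasing):
  μ^(1)=34; μ^(2)=27; μ^(3)=53/3; μ^(4)=-1; μ^(5)=-8; μ^(6)=-57

((0, 0, 1, 1, 0, 0, 0); (0, 0, 0, 1, 0, 0, 0); (0, 0, 1, 1, 1, 0, 0); (2, 0, 0, 0, 0, 0, 0); (2, 2, 0, 0, 0, 0, 0); (0, 0, 0, 0, 0, 1, 1))


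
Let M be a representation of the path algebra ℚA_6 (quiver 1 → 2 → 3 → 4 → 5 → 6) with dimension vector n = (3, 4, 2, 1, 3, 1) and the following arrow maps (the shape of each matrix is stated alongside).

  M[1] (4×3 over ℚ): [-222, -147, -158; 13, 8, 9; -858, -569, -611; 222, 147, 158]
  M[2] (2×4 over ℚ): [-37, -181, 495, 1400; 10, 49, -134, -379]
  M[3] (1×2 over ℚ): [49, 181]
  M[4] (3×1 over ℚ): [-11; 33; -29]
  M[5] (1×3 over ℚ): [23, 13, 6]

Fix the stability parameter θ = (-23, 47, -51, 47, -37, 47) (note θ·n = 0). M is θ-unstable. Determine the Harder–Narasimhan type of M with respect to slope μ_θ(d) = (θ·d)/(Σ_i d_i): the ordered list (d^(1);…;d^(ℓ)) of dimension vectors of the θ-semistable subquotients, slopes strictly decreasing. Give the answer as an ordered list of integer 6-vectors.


Interval decomposition of M: I[1,2], I[1,3], I[1,6], I[2,2], I[5,5]^2.
HN type (ℓ=5): μ^(1)=47; μ^(2)=5; μ^(3)=-2; μ^(4)=-23; μ^(5)=-37

((0, 2, 0, 0, 0, 1); (0, 0, 0, 1, 1, 0); (0, 2, 2, 0, 0, 0); (3, 0, 0, 0, 0, 0); (0, 0, 0, 0, 2, 0))


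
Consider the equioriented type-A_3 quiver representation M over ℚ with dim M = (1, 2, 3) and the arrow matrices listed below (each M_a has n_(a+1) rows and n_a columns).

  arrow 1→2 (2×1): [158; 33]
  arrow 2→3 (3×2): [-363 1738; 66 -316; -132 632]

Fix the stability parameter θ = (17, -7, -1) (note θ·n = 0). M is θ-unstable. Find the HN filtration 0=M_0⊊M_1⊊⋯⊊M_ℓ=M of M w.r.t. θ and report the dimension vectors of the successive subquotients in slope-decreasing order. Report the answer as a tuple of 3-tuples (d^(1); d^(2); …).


Interval decomposition of M: I[1,2], I[2,3], I[3,3]^2.
HN type (ℓ=3): μ^(1)=5; μ^(2)=-1; μ^(3)=-7

((1, 1, 0); (0, 0, 3); (0, 1, 0))


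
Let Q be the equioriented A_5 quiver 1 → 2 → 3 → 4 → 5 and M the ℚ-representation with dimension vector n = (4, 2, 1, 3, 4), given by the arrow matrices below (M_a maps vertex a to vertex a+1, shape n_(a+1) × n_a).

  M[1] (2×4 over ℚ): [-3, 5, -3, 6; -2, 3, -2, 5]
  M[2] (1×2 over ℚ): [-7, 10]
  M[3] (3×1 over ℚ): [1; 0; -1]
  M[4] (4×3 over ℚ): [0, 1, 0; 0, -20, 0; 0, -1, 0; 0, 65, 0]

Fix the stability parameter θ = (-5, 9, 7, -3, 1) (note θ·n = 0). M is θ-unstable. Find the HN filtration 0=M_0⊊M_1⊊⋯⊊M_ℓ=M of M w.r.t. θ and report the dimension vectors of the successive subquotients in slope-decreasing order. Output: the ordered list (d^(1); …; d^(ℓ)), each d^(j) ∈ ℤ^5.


Barcode: M ≅ I[1,1]^2, I[1,2], I[1,4], I[4,4], I[4,5], I[5,5]^3. HN layers by μ_θ (5 steps, strictly decreasing):
  μ^(1)=9; μ^(2)=13/3; μ^(3)=1; μ^(4)=-3; μ^(5)=-5

((0, 1, 0, 0, 0); (0, 1, 1, 1, 0); (0, 0, 0, 0, 4); (0, 0, 0, 2, 0); (4, 0, 0, 0, 0))


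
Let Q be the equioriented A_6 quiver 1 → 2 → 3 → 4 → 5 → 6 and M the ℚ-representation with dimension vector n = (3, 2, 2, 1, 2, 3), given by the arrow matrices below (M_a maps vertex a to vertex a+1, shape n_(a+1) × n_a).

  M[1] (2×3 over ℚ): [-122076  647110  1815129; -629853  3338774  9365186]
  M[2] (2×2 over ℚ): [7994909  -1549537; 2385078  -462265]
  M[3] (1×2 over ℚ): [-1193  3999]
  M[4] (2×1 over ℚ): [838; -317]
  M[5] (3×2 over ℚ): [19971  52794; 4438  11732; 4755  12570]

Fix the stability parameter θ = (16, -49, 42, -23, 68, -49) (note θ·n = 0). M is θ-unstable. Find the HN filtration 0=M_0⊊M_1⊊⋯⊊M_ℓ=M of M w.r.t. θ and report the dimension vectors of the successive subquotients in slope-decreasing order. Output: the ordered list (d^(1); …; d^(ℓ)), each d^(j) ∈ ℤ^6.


Barcode: M ≅ I[1,1], I[1,3], I[1,5], I[5,6], I[6,6]^2. HN layers by μ_θ (6 steps, strictly decreasing):
  μ^(1)=68; μ^(2)=42; μ^(3)=16; μ^(4)=19/2; μ^(5)=-33/2; μ^(6)=-49

((0, 0, 0, 0, 1, 0); (0, 0, 1, 0, 0, 0); (1, 0, 0, 0, 0, 0); (0, 0, 1, 1, 1, 1); (2, 2, 0, 0, 0, 0); (0, 0, 0, 0, 0, 2))


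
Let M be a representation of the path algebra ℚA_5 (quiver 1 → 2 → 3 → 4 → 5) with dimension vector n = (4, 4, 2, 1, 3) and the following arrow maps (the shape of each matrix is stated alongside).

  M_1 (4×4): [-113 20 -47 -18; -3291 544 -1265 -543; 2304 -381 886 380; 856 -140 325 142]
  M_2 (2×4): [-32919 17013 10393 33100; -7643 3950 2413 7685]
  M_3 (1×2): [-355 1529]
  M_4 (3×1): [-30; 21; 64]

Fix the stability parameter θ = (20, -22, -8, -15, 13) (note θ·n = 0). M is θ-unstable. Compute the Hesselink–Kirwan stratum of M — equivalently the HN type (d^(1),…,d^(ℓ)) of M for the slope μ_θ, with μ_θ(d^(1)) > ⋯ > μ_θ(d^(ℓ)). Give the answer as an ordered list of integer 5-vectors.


Via rank(M_{q-1}∘⋯∘M_p): M ≅ I[1,2]^2, I[1,3], I[1,5], I[5,5]^2.
μ_θ-semistable layers: μ^(1)=13; μ^(2)=-1; μ^(3)=-10/3; μ^(4)=-25/4

((0, 0, 0, 0, 3); (2, 2, 0, 0, 0); (1, 1, 1, 0, 0); (1, 1, 1, 1, 0))


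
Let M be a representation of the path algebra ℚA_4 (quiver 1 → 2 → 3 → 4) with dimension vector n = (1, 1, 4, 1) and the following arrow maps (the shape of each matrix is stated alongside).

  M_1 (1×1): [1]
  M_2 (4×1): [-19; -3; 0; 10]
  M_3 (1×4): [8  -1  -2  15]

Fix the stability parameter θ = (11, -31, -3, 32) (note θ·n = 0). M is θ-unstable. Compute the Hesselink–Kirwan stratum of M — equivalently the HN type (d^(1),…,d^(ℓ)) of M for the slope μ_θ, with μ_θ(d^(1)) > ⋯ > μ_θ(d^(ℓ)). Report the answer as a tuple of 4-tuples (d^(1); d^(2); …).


Interval decomposition of M: I[1,4], I[3,3]^3.
HN type (ℓ=3): μ^(1)=32; μ^(2)=-3; μ^(3)=-10

((0, 0, 0, 1); (0, 0, 4, 0); (1, 1, 0, 0))


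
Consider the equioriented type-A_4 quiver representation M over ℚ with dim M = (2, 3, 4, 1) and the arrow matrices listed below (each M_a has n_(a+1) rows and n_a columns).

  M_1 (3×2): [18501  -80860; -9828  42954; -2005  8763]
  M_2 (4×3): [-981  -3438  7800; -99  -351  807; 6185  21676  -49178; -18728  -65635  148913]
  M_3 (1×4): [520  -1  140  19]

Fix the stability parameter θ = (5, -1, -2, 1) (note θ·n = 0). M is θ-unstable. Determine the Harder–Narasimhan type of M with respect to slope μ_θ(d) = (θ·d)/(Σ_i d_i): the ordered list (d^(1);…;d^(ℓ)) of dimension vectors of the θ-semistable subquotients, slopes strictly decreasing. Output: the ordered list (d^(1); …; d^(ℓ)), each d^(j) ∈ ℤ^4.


Interval decomposition of M: I[1,3], I[1,4], I[2,2], I[3,3]^2.
HN type (ℓ=4): μ^(1)=1; μ^(2)=2/3; μ^(3)=-1; μ^(4)=-2

((0, 0, 0, 1); (2, 2, 2, 0); (0, 1, 0, 0); (0, 0, 2, 0))


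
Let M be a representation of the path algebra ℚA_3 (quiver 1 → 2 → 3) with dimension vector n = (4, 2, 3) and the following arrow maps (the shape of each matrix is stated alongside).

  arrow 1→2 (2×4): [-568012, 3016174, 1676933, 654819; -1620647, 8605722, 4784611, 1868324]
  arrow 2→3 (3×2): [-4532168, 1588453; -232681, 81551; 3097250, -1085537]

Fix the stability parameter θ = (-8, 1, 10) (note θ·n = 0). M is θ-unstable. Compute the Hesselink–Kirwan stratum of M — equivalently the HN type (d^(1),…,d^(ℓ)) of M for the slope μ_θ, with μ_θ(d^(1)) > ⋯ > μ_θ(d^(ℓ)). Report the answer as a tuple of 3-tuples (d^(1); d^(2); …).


Via rank(M_{q-1}∘⋯∘M_p): M ≅ I[1,1]^2, I[1,3]^2, I[3,3].
μ_θ-semistable layers: μ^(1)=10; μ^(2)=1; μ^(3)=-8

((0, 0, 3); (0, 2, 0); (4, 0, 0))


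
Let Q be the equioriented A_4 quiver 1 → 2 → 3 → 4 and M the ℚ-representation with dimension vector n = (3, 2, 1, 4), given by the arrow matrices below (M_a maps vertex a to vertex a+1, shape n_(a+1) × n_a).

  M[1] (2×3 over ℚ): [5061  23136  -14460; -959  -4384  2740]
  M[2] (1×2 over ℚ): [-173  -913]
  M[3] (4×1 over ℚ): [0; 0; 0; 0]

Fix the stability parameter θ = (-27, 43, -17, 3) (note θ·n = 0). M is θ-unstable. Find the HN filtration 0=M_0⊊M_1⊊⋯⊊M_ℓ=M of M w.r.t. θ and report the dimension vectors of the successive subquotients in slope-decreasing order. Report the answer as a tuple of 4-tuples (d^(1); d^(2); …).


Via rank(M_{q-1}∘⋯∘M_p): M ≅ I[1,1]^2, I[1,3], I[2,2], I[4,4]^4.
μ_θ-semistable layers: μ^(1)=43; μ^(2)=13; μ^(3)=3; μ^(4)=-27

((0, 1, 0, 0); (0, 1, 1, 0); (0, 0, 0, 4); (3, 0, 0, 0))


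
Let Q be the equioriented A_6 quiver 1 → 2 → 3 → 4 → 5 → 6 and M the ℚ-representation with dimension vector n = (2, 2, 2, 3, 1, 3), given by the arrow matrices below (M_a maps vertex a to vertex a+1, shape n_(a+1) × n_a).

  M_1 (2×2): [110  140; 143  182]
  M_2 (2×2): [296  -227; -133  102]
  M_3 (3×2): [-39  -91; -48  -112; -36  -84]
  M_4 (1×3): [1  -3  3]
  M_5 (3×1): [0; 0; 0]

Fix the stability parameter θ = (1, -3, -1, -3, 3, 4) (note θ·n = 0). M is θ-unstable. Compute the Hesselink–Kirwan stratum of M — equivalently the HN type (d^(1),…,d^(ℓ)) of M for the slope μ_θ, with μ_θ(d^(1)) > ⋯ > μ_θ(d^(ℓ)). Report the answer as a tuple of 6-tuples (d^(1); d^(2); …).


Interval decomposition of M: I[1,1], I[1,5], I[2,3], I[4,4]^2, I[6,6]^3.
HN type (ℓ=6): μ^(1)=4; μ^(2)=3; μ^(3)=1; μ^(4)=-1; μ^(5)=-3/2; μ^(6)=-3

((0, 0, 0, 0, 0, 3); (0, 0, 0, 0, 1, 0); (1, 0, 0, 0, 0, 0); (0, 0, 1, 0, 0, 0); (1, 1, 1, 1, 0, 0); (0, 1, 0, 2, 0, 0))


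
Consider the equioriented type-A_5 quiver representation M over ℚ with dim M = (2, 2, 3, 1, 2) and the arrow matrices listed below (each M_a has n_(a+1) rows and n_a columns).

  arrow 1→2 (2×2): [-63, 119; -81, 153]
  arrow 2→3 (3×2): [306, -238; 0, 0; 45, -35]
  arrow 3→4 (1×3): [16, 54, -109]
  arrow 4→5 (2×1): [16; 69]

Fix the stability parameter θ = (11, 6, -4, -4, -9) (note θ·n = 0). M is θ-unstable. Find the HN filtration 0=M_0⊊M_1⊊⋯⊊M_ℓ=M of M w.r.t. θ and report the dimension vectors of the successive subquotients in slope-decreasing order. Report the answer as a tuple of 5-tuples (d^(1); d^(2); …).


Via rank(M_{q-1}∘⋯∘M_p): M ≅ I[1,1], I[1,2], I[2,5], I[3,3]^2, I[5,5].
μ_θ-semistable layers: μ^(1)=11; μ^(2)=17/2; μ^(3)=-11/4; μ^(4)=-4; μ^(5)=-9

((1, 0, 0, 0, 0); (1, 1, 0, 0, 0); (0, 1, 1, 1, 1); (0, 0, 2, 0, 0); (0, 0, 0, 0, 1))


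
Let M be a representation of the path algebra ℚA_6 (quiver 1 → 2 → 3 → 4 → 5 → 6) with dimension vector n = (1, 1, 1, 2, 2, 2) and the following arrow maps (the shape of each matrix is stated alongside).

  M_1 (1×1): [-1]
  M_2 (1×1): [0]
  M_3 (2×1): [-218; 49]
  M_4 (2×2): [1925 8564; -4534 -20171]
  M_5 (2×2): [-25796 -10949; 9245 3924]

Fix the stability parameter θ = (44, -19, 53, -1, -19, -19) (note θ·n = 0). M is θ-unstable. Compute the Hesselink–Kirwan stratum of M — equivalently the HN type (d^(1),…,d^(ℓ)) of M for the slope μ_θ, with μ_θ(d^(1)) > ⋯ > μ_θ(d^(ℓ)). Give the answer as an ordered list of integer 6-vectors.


Via rank(M_{q-1}∘⋯∘M_p): M ≅ I[1,2], I[3,6], I[4,6].
μ_θ-semistable layers: μ^(1)=25/2; μ^(2)=7/2; μ^(3)=-13

((1, 1, 0, 0, 0, 0); (0, 0, 1, 1, 1, 1); (0, 0, 0, 1, 1, 1))


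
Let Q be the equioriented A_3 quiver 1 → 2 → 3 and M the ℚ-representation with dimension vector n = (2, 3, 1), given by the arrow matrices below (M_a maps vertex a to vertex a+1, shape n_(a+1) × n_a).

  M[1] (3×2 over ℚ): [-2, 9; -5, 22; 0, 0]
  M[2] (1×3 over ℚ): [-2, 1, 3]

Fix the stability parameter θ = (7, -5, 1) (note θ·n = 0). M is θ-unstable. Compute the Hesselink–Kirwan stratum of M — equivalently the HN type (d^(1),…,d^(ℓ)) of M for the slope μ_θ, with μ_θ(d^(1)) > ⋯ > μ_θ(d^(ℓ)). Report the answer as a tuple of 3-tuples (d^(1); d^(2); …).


Barcode: M ≅ I[1,2], I[1,3], I[2,2]. HN layers by μ_θ (2 steps, strictly decreasing):
  μ^(1)=1; μ^(2)=-5

((2, 2, 1); (0, 1, 0))


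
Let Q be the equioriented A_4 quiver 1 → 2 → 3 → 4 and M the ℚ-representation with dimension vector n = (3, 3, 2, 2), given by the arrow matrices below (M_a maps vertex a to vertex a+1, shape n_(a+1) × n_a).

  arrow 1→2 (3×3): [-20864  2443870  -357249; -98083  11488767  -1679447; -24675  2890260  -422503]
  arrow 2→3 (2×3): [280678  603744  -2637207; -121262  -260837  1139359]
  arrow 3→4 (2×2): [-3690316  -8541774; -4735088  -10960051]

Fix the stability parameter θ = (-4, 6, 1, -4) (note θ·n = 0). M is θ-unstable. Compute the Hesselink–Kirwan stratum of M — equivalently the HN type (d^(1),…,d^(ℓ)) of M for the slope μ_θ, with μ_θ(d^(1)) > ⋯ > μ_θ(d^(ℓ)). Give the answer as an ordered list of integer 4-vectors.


Interval decomposition of M: I[1,2], I[1,4]^2.
HN type (ℓ=3): μ^(1)=6; μ^(2)=1; μ^(3)=-4

((0, 1, 0, 0); (0, 2, 2, 2); (3, 0, 0, 0))


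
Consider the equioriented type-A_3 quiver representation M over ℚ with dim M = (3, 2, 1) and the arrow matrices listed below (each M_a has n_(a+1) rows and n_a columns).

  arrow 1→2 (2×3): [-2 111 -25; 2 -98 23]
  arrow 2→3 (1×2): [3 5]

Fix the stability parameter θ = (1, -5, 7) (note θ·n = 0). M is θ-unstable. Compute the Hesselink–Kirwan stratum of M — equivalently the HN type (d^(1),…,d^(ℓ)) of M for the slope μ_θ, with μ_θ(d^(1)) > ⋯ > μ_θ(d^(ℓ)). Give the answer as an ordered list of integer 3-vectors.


Barcode: M ≅ I[1,1], I[1,2], I[1,3]. HN layers by μ_θ (3 steps, strictly decreasing):
  μ^(1)=7; μ^(2)=1; μ^(3)=-2

((0, 0, 1); (1, 0, 0); (2, 2, 0))


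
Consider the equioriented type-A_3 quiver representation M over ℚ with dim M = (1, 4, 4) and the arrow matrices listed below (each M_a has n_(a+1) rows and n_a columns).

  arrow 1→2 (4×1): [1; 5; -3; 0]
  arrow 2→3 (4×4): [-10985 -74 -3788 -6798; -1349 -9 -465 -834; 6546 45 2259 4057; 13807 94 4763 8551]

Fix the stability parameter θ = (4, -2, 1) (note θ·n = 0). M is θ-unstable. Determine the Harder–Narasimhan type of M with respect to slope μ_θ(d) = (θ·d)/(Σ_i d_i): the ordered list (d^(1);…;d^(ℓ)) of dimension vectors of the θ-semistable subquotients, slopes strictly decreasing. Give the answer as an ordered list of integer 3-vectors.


Interval decomposition of M: I[1,3], I[2,3]^3.
HN type (ℓ=2): μ^(1)=1; μ^(2)=-2

((1, 1, 4); (0, 3, 0))


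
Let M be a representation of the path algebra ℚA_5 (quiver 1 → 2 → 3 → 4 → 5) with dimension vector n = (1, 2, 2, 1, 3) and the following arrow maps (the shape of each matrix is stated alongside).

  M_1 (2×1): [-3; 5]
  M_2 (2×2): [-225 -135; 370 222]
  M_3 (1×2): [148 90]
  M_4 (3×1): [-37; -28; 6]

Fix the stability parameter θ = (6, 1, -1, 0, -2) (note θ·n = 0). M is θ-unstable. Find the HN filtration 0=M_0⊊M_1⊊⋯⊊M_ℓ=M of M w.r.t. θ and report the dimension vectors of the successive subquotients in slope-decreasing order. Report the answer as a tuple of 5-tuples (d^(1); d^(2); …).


Barcode: M ≅ I[1,2], I[2,3], I[3,5], I[5,5]^2. HN layers by μ_θ (4 steps, strictly decreasing):
  μ^(1)=7/2; μ^(2)=0; μ^(3)=-1; μ^(4)=-2

((1, 1, 0, 0, 0); (0, 1, 1, 0, 0); (0, 0, 1, 1, 1); (0, 0, 0, 0, 2))
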